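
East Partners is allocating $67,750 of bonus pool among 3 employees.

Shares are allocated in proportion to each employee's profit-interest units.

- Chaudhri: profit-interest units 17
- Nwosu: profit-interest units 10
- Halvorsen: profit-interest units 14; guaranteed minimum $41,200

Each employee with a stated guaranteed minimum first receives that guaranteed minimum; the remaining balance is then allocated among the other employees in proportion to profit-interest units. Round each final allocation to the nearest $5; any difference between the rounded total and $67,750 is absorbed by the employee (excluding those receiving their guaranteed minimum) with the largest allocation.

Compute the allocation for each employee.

Chaudhri: $16,715; Nwosu: $9,835; Halvorsen: $41,200

Fund the minimums — Halvorsen $41,200. Balance $26,550.
Balance split over remaining profit-interest units 27: Chaudhri 16,716.67 → $16,715; Nwosu 9,833.33 → $9,835.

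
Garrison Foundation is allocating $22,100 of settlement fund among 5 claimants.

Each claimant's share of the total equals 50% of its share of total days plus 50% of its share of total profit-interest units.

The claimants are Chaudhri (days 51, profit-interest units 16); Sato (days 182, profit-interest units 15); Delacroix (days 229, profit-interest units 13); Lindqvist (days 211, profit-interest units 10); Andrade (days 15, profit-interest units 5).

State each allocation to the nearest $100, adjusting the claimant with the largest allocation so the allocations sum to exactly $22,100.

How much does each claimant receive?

Totals — days 688, profit-interest units 59.
Combined weights (50% days + 50% profit-interest units): Chaudhri 0.1727; Sato 0.2594; Delacroix 0.2766; Lindqvist 0.2381; Andrade 0.0533.
Proportional shares: Chaudhri 3,815.72; Sato 5,732.43; Delacroix 6,112.73; Lindqvist 5,261.76; Andrade 1,177.36.
After rounding ($100): Chaudhri $3,800; Sato $5,700; Delacroix $6,100; Lindqvist $5,300; Andrade $1,200. Sum = $22,100.
Sum already equals the total — no adjustment.

Chaudhri: $3,800 · Sato: $5,700 · Delacroix: $6,100 · Lindqvist: $5,300 · Andrade: $1,200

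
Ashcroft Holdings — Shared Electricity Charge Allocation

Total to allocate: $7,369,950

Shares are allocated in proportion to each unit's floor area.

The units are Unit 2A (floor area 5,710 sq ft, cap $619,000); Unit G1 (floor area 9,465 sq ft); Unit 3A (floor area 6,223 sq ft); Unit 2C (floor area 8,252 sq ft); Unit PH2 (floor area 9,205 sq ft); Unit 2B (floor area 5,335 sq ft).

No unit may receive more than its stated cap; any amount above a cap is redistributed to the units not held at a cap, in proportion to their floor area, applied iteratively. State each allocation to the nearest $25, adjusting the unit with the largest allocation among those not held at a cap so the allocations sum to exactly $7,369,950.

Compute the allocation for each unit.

Total floor area = 44,190.
Pro-rata shares before constraints: Unit 2A 952,306.28; Unit G1 1,578,560.23; Unit 3A 1,037,863.74; Unit 2C 1,376,257.69; Unit PH2 1,535,197.78; Unit 2B 889,764.27.
Capped: Unit 2A ($619,000); residual $6,750,950 reallocated over remaining floor area 38,480.
Shares after redistribution: Unit G1 1,660,544.22 → $1,660,550; Unit 3A 1,091,766.16 → $1,091,775; Unit 2C 1,447,734.91 → $1,447,725; Unit PH2 1,614,929.70 → $1,614,925; Unit 2B 935,975.01 → $935,975.

Unit 2A: $619,000 · Unit G1: $1,660,550 · Unit 3A: $1,091,775 · Unit 2C: $1,447,725 · Unit PH2: $1,614,925 · Unit 2B: $935,975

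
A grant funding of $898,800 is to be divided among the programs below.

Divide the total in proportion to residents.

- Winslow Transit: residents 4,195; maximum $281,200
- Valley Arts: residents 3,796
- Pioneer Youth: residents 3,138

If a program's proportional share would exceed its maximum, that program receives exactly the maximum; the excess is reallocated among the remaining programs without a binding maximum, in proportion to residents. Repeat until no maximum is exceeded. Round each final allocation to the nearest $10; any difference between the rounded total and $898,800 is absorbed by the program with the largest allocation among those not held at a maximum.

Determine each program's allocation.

Combined residents = 11,129.
Unconstrained shares: Winslow Transit 338,796.48; Valley Arts 306,572.45; Pioneer Youth 253,431.07.
Held at cap: Winslow Transit ($281,200); residual $617,600 reallocated over remaining residents 6,934.
Redistributed shares: Valley Arts 338,103.49 → $338,100; Pioneer Youth 279,496.51 → $279,500.

Winslow Transit: $281,200 | Valley Arts: $338,100 | Pioneer Youth: $279,500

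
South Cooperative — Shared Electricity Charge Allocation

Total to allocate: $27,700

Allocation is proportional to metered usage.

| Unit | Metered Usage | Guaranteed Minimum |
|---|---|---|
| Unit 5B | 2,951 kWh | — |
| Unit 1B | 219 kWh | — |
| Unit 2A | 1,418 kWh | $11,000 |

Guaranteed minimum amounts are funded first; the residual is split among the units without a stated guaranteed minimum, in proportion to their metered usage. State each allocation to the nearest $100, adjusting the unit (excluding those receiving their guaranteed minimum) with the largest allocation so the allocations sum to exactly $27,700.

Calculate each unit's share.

Minimums first: Unit 2A $11,000. Remaining pool $16,700.
Remaining pool split over remaining metered usage 3,170: Unit 5B 15,546.28 → $15,500; Unit 1B 1,153.72 → $1,200.

Unit 5B: $15,500 | Unit 1B: $1,200 | Unit 2A: $11,000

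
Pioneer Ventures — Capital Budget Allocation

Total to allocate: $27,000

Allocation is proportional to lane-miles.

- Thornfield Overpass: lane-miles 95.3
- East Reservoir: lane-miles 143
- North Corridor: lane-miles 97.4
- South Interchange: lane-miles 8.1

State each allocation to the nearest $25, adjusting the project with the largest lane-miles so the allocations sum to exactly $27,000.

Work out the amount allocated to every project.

Sum of lane-miles: 95.3 + 143 + 97.4 + 8.1 = 343.8.
Proportional shares: Thornfield Overpass 7,484.29; East Reservoir 11,230.37; North Corridor 7,649.21; South Interchange 636.13.
After rounding ($25): Thornfield Overpass $7,475; East Reservoir $11,225; North Corridor $7,650; South Interchange $625. Sum = $26,975.
Difference $27,000 − $26,975 = +$25 applied to largest lane-miles (East Reservoir): East Reservoir becomes $11,250.

Thornfield Overpass: $7,475 · East Reservoir: $11,250 · North Corridor: $7,650 · South Interchange: $625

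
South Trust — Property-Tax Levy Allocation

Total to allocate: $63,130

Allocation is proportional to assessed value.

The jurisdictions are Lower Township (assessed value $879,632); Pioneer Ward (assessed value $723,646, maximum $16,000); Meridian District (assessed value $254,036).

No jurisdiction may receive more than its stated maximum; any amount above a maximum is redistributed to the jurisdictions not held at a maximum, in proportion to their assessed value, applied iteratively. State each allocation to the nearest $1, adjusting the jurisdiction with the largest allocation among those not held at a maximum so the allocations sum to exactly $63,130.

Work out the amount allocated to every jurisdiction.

Total assessed value = 1,857,314.
Proportional shares (ignoring caps): Lower Township 29,898.64; Pioneer Ward 24,596.69; Meridian District 8,634.67.
Held at cap: Pioneer Ward ($16,000); balance $47,130 reallocated over remaining assessed value 1,133,668.
Shares after redistribution: Lower Township 36,568.96 → $36,569; Meridian District 10,561.04 → $10,561.

Lower Township: $36,569 · Pioneer Ward: $16,000 · Meridian District: $10,561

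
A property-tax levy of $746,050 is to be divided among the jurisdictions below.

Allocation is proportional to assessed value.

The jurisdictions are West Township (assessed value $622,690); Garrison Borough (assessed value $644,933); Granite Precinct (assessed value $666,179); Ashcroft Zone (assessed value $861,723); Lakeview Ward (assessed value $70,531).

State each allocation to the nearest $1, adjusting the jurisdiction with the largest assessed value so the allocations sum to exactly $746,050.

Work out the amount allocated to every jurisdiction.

Assessed value total: 622,690 + 644,933 + 666,179 + 861,723 + 70,531 = 2,866,056.
Pro-rata amounts: West Township 162,089.60; Garrison Borough 167,879.58; Granite Precinct 173,410.03; Ashcroft Zone 224,311.19; Lakeview Ward 18,359.60.
After rounding ($1): West Township $162,090; Garrison Borough $167,880; Granite Precinct $173,410; Ashcroft Zone $224,311; Lakeview Ward $18,360. Sum = $746,051.
Difference $746,050 − $746,051 = −$1 applied to largest assessed value (Ashcroft Zone): Ashcroft Zone becomes $224,310.

West Township: $162,090 · Garrison Borough: $167,880 · Granite Precinct: $173,410 · Ashcroft Zone: $224,310 · Lakeview Ward: $18,360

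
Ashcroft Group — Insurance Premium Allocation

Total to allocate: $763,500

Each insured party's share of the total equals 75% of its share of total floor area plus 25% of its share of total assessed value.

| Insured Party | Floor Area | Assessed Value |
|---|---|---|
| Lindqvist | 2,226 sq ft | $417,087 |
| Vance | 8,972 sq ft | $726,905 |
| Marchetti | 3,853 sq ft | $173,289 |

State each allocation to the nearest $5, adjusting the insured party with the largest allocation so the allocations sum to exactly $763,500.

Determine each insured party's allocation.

Totals — floor area 15,051, assessed value 1,317,281.
Combined weights (75% floor area + 25% assessed value): Lindqvist 0.1901; Vance 0.5850; Marchetti 0.2249.
Proportional shares: Lindqvist 145,125.82; Vance 446,674.60; Marchetti 171,699.57.
At nearest $5: Lindqvist $145,125; Vance $446,675; Marchetti $171,700. Sum = $763,500.
No rounding difference to absorb.

Lindqvist: $145,125; Vance: $446,675; Marchetti: $171,700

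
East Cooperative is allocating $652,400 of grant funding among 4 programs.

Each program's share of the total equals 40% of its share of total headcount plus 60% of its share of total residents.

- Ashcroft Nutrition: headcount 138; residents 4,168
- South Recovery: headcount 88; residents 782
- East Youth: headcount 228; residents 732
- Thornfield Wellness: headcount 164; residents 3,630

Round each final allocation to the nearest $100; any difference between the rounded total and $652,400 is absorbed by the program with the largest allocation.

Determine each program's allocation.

Ashcroft Nutrition: $233,600; South Recovery: $70,000; East Youth: $127,000; Thornfield Wellness: $221,800

Totals — headcount 618, residents 9,312.
Blended shares (40% headcount + 60% residents): Ashcroft Nutrition 0.3579; South Recovery 0.1073; East Youth 0.1947; Thornfield Wellness 0.3400.
Proportional shares: Ashcroft Nutrition 233,479.01; South Recovery 70,031.57; East Youth 127,046.92; Thornfield Wellness 221,842.50.
At nearest $100: Ashcroft Nutrition $233,500; South Recovery $70,000; East Youth $127,000; Thornfield Wellness $221,800. Sum = $652,300.
Difference $652,400 − $652,300 = +$100 applied to largest allocation (Ashcroft Nutrition): Ashcroft Nutrition becomes $233,600.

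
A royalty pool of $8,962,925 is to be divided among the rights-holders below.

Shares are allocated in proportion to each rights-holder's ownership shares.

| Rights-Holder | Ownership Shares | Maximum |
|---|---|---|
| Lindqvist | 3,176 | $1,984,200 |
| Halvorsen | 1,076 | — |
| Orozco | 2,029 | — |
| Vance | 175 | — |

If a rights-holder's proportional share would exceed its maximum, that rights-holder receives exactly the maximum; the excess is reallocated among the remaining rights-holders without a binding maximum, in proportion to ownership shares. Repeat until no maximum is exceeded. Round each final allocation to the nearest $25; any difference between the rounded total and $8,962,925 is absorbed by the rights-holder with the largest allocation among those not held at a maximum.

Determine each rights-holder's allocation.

Combined ownership shares = 6,456.
Pro-rata shares before constraints: Lindqvist 4,409,270.42; Halvorsen 1,493,820.83; Orozco 2,816,879.62; Vance 242,954.13.
Capped: Lindqvist ($1,984,200); residual $6,978,725 reallocated over remaining ownership shares 3,280.
Redistributed shares: Halvorsen 2,289,362.23 → $2,289,350; Orozco 4,317,022.26 → $4,317,025; Vance 372,340.51 → $372,350.

Lindqvist: $1,984,200 · Halvorsen: $2,289,350 · Orozco: $4,317,025 · Vance: $372,350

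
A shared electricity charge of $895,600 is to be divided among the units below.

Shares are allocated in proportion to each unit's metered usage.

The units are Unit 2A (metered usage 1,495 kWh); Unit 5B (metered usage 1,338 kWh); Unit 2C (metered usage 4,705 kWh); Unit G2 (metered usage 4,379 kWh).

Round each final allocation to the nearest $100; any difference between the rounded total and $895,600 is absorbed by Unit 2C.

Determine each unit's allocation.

Unit 2A: $112,400 | Unit 5B: $100,600 | Unit 2C: $353,500 | Unit G2: $329,100

Metered usage total: 11,917.
Raw shares: Unit 2A 1,495/11,917 × $895,600 = 112,353.95; Unit 5B 1,338/11,917 × $895,600 = 100,554.90; Unit 2C 4,705/11,917 × $895,600 = 353,595.54; Unit G2 4,379/11,917 × $895,600 = 329,095.61.
After rounding ($100): Unit 2A $112,400; Unit 5B $100,600; Unit 2C $353,600; Unit G2 $329,100. Sum = $895,700.
Difference $895,600 − $895,700 = −$100 applied to Unit 2C: Unit 2C becomes $353,500.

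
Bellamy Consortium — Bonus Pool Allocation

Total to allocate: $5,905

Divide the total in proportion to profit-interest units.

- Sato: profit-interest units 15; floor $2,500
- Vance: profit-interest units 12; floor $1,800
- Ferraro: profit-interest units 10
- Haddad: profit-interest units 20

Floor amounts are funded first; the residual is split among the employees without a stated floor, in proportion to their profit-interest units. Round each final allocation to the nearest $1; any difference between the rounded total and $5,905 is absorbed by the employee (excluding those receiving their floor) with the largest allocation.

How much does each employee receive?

Minimums first: Sato $2,500; Vance $1,800. Remaining pool $1,605.
Remaining pool split over remaining profit-interest units 30: Ferraro 535.00 → $535; Haddad 1,070.00 → $1,070.

Sato: $2,500; Vance: $1,800; Ferraro: $535; Haddad: $1,070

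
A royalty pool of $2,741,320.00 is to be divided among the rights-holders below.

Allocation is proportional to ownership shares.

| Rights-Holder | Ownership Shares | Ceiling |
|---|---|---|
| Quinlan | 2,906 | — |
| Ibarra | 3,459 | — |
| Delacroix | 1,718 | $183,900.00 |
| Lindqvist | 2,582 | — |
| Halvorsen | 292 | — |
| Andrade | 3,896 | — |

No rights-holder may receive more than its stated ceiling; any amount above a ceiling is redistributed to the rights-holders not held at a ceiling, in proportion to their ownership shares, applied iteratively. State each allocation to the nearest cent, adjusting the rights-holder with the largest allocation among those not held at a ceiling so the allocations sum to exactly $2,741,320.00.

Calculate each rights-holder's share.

Quinlan: $565,806.05; Ibarra: $673,476.65; Delacroix: $183,900.00; Lindqvist: $502,722.38; Halvorsen: $56,853.19; Andrade: $758,561.73

Combined ownership shares = 14,853.
Pro-rata shares before constraints: Quinlan 536,341.2051; Ibarra 638,404.7586; Delacroix 317,079.9004; Lindqvist 476,542.6675; Halvorsen 53,892.5093; Andrade 719,058.9591.
Capped: Delacroix ($183,900.00); balance $2,557,420.00 reallocated over remaining ownership shares 13,135.
Redistributed shares: Quinlan 565,806.0541 → $565,806.05; Ibarra 673,476.6486 → $673,476.65; Lindqvist 502,722.3784 → $502,722.38; Halvorsen 56,853.1892 → $56,853.19; Andrade 758,561.7297 → $758,561.73.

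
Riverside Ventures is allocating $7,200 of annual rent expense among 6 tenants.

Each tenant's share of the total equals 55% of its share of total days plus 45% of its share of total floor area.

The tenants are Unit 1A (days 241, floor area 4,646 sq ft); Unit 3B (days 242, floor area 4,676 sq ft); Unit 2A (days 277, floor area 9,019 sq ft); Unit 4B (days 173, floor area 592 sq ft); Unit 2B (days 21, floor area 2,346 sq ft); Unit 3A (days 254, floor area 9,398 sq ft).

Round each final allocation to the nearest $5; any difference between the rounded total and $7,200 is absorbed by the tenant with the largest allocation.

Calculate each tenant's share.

Unit 1A: $1,280 | Unit 3B: $1,285 | Unit 2A: $1,865 | Unit 4B: $630 | Unit 2B: $315 | Unit 3A: $1,825

Days total 1,208; floor area total 30,677.
Composite weights (55% days + 45% floor area): Unit 1A 0.1779; Unit 3B 0.1788; Unit 2A 0.2584; Unit 4B 0.0875; Unit 2B 0.0440; Unit 3A 0.2535.
Unrounded shares: Unit 1A 1,280.73; Unit 3B 1,287.17; Unit 2A 1,860.60; Unit 4B 629.64; Unit 2B 316.62; Unit 3A 1,825.23.
After rounding ($5): Unit 1A $1,280; Unit 3B $1,285; Unit 2A $1,860; Unit 4B $630; Unit 2B $315; Unit 3A $1,825. Sum = $7,195.
Difference $7,200 − $7,195 = +$5 applied to largest allocation (Unit 2A): Unit 2A becomes $1,865.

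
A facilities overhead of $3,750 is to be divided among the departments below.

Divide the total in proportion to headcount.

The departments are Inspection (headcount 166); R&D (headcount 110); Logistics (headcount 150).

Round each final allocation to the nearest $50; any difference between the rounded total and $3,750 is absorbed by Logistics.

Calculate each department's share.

Inspection: $1,450 | R&D: $950 | Logistics: $1,350

Combined headcount = 426.
Pro-rata amounts: Inspection 166/426 × $3,750 = 1,461.27; R&D 110/426 × $3,750 = 968.31; Logistics 150/426 × $3,750 = 1,320.42.
After rounding ($50): Inspection $1,450; R&D $950; Logistics $1,300. Sum = $3,700.
Difference $3,750 − $3,700 = +$50 applied to Logistics: Logistics becomes $1,350.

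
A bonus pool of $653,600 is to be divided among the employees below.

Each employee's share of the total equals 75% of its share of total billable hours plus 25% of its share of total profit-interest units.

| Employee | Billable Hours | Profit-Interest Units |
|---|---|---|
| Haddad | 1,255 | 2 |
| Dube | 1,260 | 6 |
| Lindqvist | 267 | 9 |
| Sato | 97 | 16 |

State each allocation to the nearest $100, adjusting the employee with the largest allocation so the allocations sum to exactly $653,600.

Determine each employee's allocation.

Totals — billable hours 2,879, profit-interest units 33.
Combined weights (75% billable hours + 25% profit-interest units): Haddad 0.3421; Dube 0.3737; Lindqvist 0.1377; Sato 0.1465.
Unrounded shares: Haddad 223,588.69; Dube 244,246.08; Lindqvist 90,025.05; Sato 95,740.19.
At nearest $100: Haddad $223,600; Dube $244,200; Lindqvist $90,000; Sato $95,700. Sum = $653,500.
Difference $653,600 − $653,500 = +$100 applied to largest allocation (Dube): Dube becomes $244,300.

Haddad: $223,600; Dube: $244,300; Lindqvist: $90,000; Sato: $95,700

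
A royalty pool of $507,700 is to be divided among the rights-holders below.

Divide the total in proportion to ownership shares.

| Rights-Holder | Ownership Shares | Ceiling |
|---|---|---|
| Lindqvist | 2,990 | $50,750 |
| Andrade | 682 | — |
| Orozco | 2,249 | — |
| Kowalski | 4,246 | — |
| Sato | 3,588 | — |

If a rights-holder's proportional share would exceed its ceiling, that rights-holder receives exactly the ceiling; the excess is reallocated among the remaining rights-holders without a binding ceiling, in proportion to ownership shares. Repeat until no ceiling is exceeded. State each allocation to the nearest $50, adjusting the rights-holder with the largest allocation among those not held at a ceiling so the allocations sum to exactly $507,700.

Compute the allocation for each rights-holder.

Lindqvist: $50,750 | Andrade: $28,950 | Orozco: $95,450 | Kowalski: $180,250 | Sato: $152,300

Combined ownership shares = 13,755.
Pro-rata shares before constraints: Lindqvist 110,361.54; Andrade 25,172.77; Orozco 83,011.07; Kowalski 156,720.77; Sato 132,433.85.
Capped: Lindqvist ($50,750); remaining pool $456,950 reallocated over remaining ownership shares 10,765.
Remaining shares: Andrade 28,949.36 → $28,950; Orozco 95,464.98 → $95,450; Kowalski 180,233.14 → $180,250; Sato 152,302.52 → $152,300.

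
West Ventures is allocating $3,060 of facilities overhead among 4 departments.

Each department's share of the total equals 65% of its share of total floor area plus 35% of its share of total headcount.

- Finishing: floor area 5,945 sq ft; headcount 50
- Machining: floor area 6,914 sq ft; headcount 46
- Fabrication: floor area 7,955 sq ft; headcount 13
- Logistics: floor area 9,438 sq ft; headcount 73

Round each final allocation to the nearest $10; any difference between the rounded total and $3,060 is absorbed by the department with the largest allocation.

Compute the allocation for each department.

Totals — floor area 30,252, headcount 182.
Combined weights (65% floor area + 35% headcount): Finishing 0.2239; Machining 0.2370; Fabrication 0.1959; Logistics 0.3432.
Proportional shares: Finishing 685.10; Machining 725.27; Fabrication 599.52; Logistics 1,050.10.
Rounded to nearest $10: Finishing $690; Machining $730; Fabrication $600; Logistics $1,050. Sum = $3,070.
Difference $3,060 − $3,070 = −$10 applied to largest allocation (Logistics): Logistics becomes $1,040.

Finishing: $690 | Machining: $730 | Fabrication: $600 | Logistics: $1,040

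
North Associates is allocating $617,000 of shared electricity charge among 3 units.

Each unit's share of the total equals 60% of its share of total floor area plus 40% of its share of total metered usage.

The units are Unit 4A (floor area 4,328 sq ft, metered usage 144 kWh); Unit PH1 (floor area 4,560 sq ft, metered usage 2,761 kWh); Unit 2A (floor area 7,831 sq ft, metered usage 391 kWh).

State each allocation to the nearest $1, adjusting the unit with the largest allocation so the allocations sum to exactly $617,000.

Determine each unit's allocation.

Totals — floor area 16,719, metered usage 3,296.
Combined weights (60% floor area + 40% metered usage): Unit 4A 0.1728; Unit PH1 0.4987; Unit 2A 0.3285.
Raw shares: Unit 4A 106,615.15; Unit PH1 307,709.60; Unit 2A 202,675.25.
Rounded to nearest $1: Unit 4A $106,615; Unit PH1 $307,710; Unit 2A $202,675. Sum = $617,000.
Sum already equals the total — no adjustment.

Unit 4A: $106,615; Unit PH1: $307,710; Unit 2A: $202,675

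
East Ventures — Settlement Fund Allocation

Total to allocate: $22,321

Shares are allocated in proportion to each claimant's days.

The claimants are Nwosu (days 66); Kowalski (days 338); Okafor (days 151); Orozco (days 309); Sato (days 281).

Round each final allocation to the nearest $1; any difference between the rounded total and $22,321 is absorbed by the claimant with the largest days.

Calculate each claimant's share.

Nwosu: $1,287; Kowalski: $6,588; Okafor: $2,944; Orozco: $6,024; Sato: $5,478

Total days = 1,145.
Raw shares: Nwosu 66/1,145 × $22,321 = 1,286.63; Kowalski 338/1,145 × $22,321 = 6,589.08; Okafor 151/1,145 × $22,321 = 2,943.64; Orozco 309/1,145 × $22,321 = 6,023.75; Sato 281/1,145 × $22,321 = 5,477.90.
At nearest $1: Nwosu $1,287; Kowalski $6,589; Okafor $2,944; Orozco $6,024; Sato $5,478. Sum = $22,322.
Difference $22,321 − $22,322 = −$1 applied to largest days (Kowalski): Kowalski becomes $6,588.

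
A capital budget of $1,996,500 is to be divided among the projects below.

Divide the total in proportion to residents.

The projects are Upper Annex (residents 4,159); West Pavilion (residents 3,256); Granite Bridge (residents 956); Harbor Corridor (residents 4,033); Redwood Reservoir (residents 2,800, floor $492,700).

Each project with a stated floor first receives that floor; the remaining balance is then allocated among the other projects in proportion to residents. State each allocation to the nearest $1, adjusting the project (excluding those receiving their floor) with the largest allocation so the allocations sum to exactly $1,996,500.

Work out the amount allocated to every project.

Guaranteed amounts: Redwood Reservoir $492,700. Remaining pool $1,503,800.
Remaining pool split over remaining residents 12,404: Upper Annex 504,216.72 → $504,217; West Pavilion 394,741.44 → $394,741; Granite Bridge 115,900.74 → $115,901; Harbor Corridor 488,941.10 → $488,941.

Upper Annex: $504,217 · West Pavilion: $394,741 · Granite Bridge: $115,901 · Harbor Corridor: $488,941 · Redwood Reservoir: $492,700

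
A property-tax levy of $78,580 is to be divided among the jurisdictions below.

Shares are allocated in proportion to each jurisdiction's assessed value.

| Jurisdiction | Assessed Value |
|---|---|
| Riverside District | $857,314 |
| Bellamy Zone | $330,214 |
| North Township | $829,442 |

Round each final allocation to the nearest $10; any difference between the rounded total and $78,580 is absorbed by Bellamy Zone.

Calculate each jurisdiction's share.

Riverside District: $33,400; Bellamy Zone: $12,870; North Township: $32,310

Assessed value total: 2,016,970.
Pro-rata amounts: Riverside District 857,314/2,016,970 × $78,580 = 33,400.46; Bellamy Zone 330,214/2,016,970 × $78,580 = 12,864.95; North Township 829,442/2,016,970 × $78,580 = 32,314.59.
Rounded to nearest $10: Riverside District $33,400; Bellamy Zone $12,860; North Township $32,310. Sum = $78,570.
Difference $78,580 − $78,570 = +$10 applied to Bellamy Zone: Bellamy Zone becomes $12,870.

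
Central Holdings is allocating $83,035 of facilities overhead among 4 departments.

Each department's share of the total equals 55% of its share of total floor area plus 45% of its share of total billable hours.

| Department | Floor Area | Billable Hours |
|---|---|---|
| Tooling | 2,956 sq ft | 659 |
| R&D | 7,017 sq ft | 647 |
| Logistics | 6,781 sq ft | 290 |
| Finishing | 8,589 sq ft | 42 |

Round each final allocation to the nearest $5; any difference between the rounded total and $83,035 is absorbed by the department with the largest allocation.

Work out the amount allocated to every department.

Tooling: $20,360; R&D: $27,405; Logistics: $18,835; Finishing: $16,435

Totals — floor area 25,343, billable hours 1,638.
Blended shares (55% floor area + 45% billable hours): Tooling 0.2452; R&D 0.3300; Logistics 0.2268; Finishing 0.1979.
Unrounded shares: Tooling 20,359.83; R&D 27,404.20; Logistics 18,835.10; Finishing 16,435.87.
At nearest $5: Tooling $20,360; R&D $27,405; Logistics $18,835; Finishing $16,435. Sum = $83,035.
Sum already equals the total — no adjustment.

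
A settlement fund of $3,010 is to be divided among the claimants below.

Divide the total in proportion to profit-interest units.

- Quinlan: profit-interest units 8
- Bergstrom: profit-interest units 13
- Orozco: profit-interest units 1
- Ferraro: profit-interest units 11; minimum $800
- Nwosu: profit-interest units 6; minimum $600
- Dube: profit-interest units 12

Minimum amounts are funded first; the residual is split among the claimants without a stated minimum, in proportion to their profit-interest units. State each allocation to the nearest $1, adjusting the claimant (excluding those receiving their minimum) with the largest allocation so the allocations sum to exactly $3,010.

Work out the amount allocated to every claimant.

Quinlan: $379; Bergstrom: $616; Orozco: $47; Ferraro: $800; Nwosu: $600; Dube: $568

Fund the minimums — Ferraro $800; Nwosu $600. Residual $1,610.
Residual split over remaining profit-interest units 34: Quinlan 378.82 → $379; Bergstrom 615.59 → $616; Orozco 47.35 → $47; Dube 568.24 → $568.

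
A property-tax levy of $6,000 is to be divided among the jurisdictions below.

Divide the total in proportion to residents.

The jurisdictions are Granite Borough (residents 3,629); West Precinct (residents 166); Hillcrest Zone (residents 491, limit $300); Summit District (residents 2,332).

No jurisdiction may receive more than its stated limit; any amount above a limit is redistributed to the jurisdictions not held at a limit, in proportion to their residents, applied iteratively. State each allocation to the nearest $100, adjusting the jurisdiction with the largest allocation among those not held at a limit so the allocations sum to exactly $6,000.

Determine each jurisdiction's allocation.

Granite Borough: $3,300; West Precinct: $200; Hillcrest Zone: $300; Summit District: $2,200

Total residents = 6,618.
Unconstrained shares: Granite Borough 3,290.12; West Precinct 150.50; Hillcrest Zone 445.15; Summit District 2,114.23.
Cap binds for Hillcrest Zone ($300); balance $5,700 reallocated over remaining residents 6,127.
Shares after redistribution: Granite Borough 3,376.09 → $3,400; West Precinct 154.43 → $200; Summit District 2,169.48 → $2,200.
Rounding difference −$100 applied to Granite Borough → $3,300.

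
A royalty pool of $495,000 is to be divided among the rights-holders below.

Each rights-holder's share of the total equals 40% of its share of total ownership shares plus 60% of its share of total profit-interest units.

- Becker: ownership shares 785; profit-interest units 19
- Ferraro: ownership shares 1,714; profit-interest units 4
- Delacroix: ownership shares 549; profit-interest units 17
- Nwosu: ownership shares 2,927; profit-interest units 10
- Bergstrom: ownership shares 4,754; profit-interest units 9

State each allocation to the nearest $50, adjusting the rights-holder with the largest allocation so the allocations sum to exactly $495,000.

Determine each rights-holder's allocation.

Totals — ownership shares 10,729, profit-interest units 59.
Composite weights (40% ownership shares + 60% profit-interest units): Becker 0.2225; Ferraro 0.1046; Delacroix 0.1933; Nwosu 0.2108; Bergstrom 0.2688.
Unrounded shares: Becker 110,130.97; Ferraro 51,766.87; Delacroix 95,707.88; Nwosu 104,355.76; Bergstrom 133,038.52.
After rounding ($50): Becker $110,150; Ferraro $51,750; Delacroix $95,700; Nwosu $104,350; Bergstrom $133,050. Sum = $495,000.
Rounded total matches; no reconciliation needed.

Becker: $110,150; Ferraro: $51,750; Delacroix: $95,700; Nwosu: $104,350; Bergstrom: $133,050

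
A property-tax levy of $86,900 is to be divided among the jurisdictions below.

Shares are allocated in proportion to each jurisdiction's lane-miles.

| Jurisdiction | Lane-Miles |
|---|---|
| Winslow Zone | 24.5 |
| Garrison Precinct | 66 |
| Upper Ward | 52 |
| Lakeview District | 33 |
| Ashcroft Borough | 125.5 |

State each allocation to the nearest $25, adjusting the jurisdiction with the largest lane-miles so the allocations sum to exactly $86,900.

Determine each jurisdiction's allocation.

Lane-miles total: 24.5 + 66 + 52 + 33 + 125.5 = 301.
Unrounded shares: Winslow Zone 7,073.26; Garrison Precinct 19,054.49; Upper Ward 15,012.62; Lakeview District 9,527.24; Ashcroft Borough 36,232.39.
At nearest $25: Winslow Zone $7,075; Garrison Precinct $19,050; Upper Ward $15,025; Lakeview District $9,525; Ashcroft Borough $36,225. Sum = $86,900.
Sum already equals the total — no adjustment.

Winslow Zone: $7,075 | Garrison Precinct: $19,050 | Upper Ward: $15,025 | Lakeview District: $9,525 | Ashcroft Borough: $36,225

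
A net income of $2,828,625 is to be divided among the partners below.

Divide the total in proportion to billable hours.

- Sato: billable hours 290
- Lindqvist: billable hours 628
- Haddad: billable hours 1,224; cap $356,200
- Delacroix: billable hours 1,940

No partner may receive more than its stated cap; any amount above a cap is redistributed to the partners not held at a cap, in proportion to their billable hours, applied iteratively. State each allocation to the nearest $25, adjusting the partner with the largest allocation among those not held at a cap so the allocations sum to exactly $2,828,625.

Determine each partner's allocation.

Sato: $250,875 · Lindqvist: $543,275 · Haddad: $356,200 · Delacroix: $1,678,275

Total billable hours = 4,082.
Pro-rata shares before constraints: Sato 200,955.72; Lindqvist 435,173.08; Haddad 848,171.73; Delacroix 1,344,324.47.
Cap binds for Haddad ($356,200); balance $2,472,425 reallocated over remaining billable hours 2,858.
Remaining shares: Sato 250,875.87 → $250,875; Lindqvist 543,276.03 → $543,275; Delacroix 1,678,273.09 → $1,678,275.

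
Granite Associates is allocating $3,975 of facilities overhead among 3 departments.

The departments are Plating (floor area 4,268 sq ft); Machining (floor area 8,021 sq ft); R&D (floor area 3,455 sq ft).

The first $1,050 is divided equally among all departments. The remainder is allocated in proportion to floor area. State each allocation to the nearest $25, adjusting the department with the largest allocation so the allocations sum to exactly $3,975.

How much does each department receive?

Plating: $1,150; Machining: $1,825; R&D: $1,000

$1,050 shared equally gives $350 per department.
Remainder $2,925 by floor area (total 15,744): Plating 792.93 → $800; Machining 1,490.18 → $1,500; R&D 641.89 → $650.
Rounding difference −$25 on remainder applied to Machining.
Totals: Plating $350 + $800 = $1,150; Machining $350 + $1,475 = $1,825; R&D $350 + $650 = $1,000.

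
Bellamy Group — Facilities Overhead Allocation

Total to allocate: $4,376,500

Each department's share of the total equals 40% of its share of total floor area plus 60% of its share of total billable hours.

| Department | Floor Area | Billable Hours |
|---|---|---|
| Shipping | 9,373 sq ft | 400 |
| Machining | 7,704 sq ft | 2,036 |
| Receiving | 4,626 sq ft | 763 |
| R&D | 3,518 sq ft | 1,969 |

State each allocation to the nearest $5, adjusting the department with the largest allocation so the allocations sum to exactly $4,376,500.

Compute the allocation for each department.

Totals — floor area 25,221, billable hours 5,168.
Composite weights (40% floor area + 60% billable hours): Shipping 0.1951; Machining 0.3586; Receiving 0.1620; R&D 0.2844.
Raw shares: Shipping 853,826.83; Machining 1,569,244.86; Receiving 708,778.65; R&D 1,244,649.66.
After rounding ($5): Shipping $853,825; Machining $1,569,245; Receiving $708,780; R&D $1,244,650. Sum = $4,376,500.
No rounding difference to absorb.

Shipping: $853,825 · Machining: $1,569,245 · Receiving: $708,780 · R&D: $1,244,650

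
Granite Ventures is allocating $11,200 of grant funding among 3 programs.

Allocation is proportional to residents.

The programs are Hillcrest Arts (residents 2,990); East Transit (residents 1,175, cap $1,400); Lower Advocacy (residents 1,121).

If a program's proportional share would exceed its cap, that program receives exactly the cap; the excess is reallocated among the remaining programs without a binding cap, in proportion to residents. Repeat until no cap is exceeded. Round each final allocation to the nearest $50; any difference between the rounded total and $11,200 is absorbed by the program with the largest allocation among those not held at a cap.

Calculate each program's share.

Combined residents = 5,286.
Proportional shares (ignoring caps): Hillcrest Arts 6,335.23; East Transit 2,489.60; Lower Advocacy 2,375.18.
Capped: East Transit ($1,400); residual $9,800 reallocated over remaining residents 4,111.
Redistributed shares: Hillcrest Arts 7,127.71 → $7,150; Lower Advocacy 2,672.29 → $2,650.

Hillcrest Arts: $7,150 | East Transit: $1,400 | Lower Advocacy: $2,650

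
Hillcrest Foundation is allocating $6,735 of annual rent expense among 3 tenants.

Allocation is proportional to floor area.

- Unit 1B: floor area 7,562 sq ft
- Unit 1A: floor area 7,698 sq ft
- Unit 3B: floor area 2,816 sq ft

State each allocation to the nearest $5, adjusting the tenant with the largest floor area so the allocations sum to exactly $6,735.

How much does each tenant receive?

Unit 1B: $2,820 · Unit 1A: $2,865 · Unit 3B: $1,050

Floor area total: 18,076.
Unrounded shares: Unit 1B 7,562/18,076 × $6,735 = 2,817.55; Unit 1A 7,698/18,076 × $6,735 = 2,868.22; Unit 3B 2,816/18,076 × $6,735 = 1,049.22.
After rounding ($5): Unit 1B $2,820; Unit 1A $2,870; Unit 3B $1,050. Sum = $6,740.
Difference $6,735 − $6,740 = −$5 applied to largest floor area (Unit 1A): Unit 1A becomes $2,865.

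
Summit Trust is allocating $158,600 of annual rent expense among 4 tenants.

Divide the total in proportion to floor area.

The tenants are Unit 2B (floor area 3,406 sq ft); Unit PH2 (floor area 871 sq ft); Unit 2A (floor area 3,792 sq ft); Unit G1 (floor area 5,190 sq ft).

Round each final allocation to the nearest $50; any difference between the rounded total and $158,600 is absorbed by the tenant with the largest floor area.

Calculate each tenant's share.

Unit 2B: $40,750 · Unit PH2: $10,400 · Unit 2A: $45,350 · Unit G1: $62,100

Sum of floor area: 3,406 + 871 + 3,792 + 5,190 = 13,259.
Unrounded shares: Unit 2B 40,741.50; Unit PH2 10,418.63; Unit 2A 45,358.71; Unit G1 62,081.15.
Rounded to nearest $50: Unit 2B $40,750; Unit PH2 $10,400; Unit 2A $45,350; Unit G1 $62,100. Sum = $158,600.
Sum already equals the total — no adjustment.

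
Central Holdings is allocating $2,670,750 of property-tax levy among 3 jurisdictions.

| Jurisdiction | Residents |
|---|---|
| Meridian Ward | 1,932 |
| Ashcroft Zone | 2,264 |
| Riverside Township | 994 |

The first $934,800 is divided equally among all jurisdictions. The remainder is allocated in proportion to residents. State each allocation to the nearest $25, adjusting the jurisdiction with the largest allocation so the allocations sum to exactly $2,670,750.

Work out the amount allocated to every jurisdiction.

$934,800 shared equally gives $311,600 per jurisdiction.
Remainder $1,735,950 by residents (total 5,190): Meridian Ward 646,214.91 → $646,225; Ashcroft Zone 757,262.20 → $757,250; Riverside Township 332,472.89 → $332,475.
Totals: Meridian Ward $311,600 + $646,225 = $957,825; Ashcroft Zone $311,600 + $757,250 = $1,068,850; Riverside Township $311,600 + $332,475 = $644,075.

Meridian Ward: $957,825 | Ashcroft Zone: $1,068,850 | Riverside Township: $644,075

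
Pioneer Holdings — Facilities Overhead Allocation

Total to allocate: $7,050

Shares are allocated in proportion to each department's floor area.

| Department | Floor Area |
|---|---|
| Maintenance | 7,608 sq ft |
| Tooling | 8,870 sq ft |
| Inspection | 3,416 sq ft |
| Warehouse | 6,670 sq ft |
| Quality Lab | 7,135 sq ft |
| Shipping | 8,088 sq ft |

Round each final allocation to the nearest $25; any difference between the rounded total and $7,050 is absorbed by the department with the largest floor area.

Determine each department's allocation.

Combined floor area = 7,608 + 8,870 + 3,416 + 6,670 + 7,135 + 8,088 = 41,787.
Raw shares: Maintenance 1,283.57; Tooling 1,496.48; Inspection 576.32; Warehouse 1,125.31; Quality Lab 1,203.77; Shipping 1,364.55.
At nearest $25: Maintenance $1,275; Tooling $1,500; Inspection $575; Warehouse $1,125; Quality Lab $1,200; Shipping $1,375. Sum = $7,050.
Rounded total matches; no reconciliation needed.

Maintenance: $1,275 | Tooling: $1,500 | Inspection: $575 | Warehouse: $1,125 | Quality Lab: $1,200 | Shipping: $1,375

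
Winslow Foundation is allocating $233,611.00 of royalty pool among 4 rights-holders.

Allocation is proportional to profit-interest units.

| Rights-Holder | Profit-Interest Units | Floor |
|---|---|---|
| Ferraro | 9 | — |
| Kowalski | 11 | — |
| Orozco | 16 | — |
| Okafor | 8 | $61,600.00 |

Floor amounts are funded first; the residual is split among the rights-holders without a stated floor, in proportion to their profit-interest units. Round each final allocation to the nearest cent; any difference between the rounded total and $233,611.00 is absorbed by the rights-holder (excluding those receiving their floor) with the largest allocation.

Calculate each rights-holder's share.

Fund the minimums — Okafor $61,600.00. Balance $172,011.00.
Balance split over remaining profit-interest units 36: Ferraro 43,002.7500 → $43,002.75; Kowalski 52,558.9167 → $52,558.92; Orozco 76,449.3333 → $76,449.33.

Ferraro: $43,002.75 | Kowalski: $52,558.92 | Orozco: $76,449.33 | Okafor: $61,600.00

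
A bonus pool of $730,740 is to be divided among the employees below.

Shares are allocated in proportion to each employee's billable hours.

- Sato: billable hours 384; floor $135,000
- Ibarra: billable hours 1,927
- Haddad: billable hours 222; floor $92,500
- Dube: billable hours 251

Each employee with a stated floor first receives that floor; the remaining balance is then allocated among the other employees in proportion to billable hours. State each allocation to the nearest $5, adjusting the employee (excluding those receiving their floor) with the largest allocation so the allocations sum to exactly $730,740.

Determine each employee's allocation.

Sato: $135,000; Ibarra: $445,245; Haddad: $92,500; Dube: $57,995

Fund the minimums — Sato $135,000; Haddad $92,500. Remaining pool $503,240.
Remaining pool split over remaining billable hours 2,178: Ibarra 445,244.94 → $445,245; Dube 57,995.06 → $57,995.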